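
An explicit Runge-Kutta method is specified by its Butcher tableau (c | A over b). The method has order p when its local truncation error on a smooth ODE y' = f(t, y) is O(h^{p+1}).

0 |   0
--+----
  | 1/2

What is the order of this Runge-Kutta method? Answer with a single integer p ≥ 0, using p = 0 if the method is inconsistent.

0

b = (1/2)
c = (0)
Σ b_i: 1/2·1 = 1/2 ≠ 1 ⇒ order 0.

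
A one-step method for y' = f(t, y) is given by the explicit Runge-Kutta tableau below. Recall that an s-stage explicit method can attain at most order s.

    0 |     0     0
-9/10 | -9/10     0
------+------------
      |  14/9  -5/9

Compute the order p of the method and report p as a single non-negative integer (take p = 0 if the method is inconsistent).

2

b = (14/9, -5/9)
c = (0, -9/10)
Σ b_i: 14/9·1 + (-5/9)·1 = 1 ✓
b·c: (-5/9)·(-9/10) = 1/2 ✓; 2 stages ⇒ order 2.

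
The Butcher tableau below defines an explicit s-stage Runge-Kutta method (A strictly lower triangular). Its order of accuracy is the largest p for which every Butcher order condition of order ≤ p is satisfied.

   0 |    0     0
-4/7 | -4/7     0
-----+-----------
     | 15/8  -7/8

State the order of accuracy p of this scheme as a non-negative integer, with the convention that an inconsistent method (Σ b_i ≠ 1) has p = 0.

2

b = (15/8, -7/8)
c = (0, -4/7)
Σ b_i: 15/8·1 + (-7/8)·1 = 1 ✓
b·c: (-7/8)·(-4/7) = 1/2 ✓; 2 stages ⇒ order 2.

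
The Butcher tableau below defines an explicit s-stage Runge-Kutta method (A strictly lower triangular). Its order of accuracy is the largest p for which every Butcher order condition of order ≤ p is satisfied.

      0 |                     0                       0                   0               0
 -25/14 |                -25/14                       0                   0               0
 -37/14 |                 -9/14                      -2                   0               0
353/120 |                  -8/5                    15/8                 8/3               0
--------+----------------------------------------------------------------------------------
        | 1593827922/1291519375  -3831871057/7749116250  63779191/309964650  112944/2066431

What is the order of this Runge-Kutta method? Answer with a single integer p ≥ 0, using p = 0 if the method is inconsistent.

3

b = (1593827922/1291519375, -3831871057/7749116250, 63779191/309964650, 112944/2066431)
c = (0, -25/14, -37/14, 353/120)
Ac = (0, 0, 25/7, -499/48)
Σ b_i: 1593827922/1291519375·1 + (-3831871057/7749116250)·1 + 63779191/309964650·1 + 112944/2066431·1 = 1 ✓
b·c: (-3831871057/7749116250)·(-25/14) + 63779191/309964650·(-37/14) + 112944/2066431·353/120 = 1/2 ✓
b·c²: (-3831871057/7749116250)·625/196 + 63779191/309964650·1369/196 + 112944/2066431·124609/14400 = 1/3 ✓
b·Ac: 63779191/309964650·25/7 + 112944/2066431·(-499/48) = 1/6 ✓
b·c³: (-3831871057/7749116250)·(-15625/2744) + 63779191/309964650·(-50653/2744) + 112944/2066431·43986977/1728000 = 1490046696749/3645184284000 ≠ 1/4 ⇒ order 3.
b·(c∘Ac): 63779191/309964650·(-925/98) + 112944/2066431·(-176147/5760) = -2090834349/578600680 ≠ 1/8
b·Ac²: 63779191/309964650·(-625/98) + 112944/2066431·115741/4704 = 39551663/1215061428 ≠ 1/12
b·A²c: 112944/2066431·200/21 = 7529600/14465017 ≠ 1/24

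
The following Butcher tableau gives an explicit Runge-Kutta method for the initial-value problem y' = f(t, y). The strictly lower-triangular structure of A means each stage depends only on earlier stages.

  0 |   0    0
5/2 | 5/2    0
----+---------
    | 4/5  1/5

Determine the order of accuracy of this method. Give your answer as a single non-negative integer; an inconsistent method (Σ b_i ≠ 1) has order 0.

2

b = (4/5, 1/5)
c = (0, 5/2)
Σ b_i: 4/5·1 + 1/5·1 = 1 ✓
b·c: 1/5·5/2 = 1/2 ✓; 2 stages ⇒ order 2.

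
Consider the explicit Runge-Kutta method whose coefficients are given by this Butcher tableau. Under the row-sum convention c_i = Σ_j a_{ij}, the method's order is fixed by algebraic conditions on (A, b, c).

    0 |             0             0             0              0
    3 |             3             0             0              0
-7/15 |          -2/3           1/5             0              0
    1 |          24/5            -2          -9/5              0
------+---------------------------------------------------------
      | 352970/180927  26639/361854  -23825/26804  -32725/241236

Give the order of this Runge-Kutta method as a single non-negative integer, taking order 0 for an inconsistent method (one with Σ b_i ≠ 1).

3

b = (352970/180927, 26639/361854, -23825/26804, -32725/241236)
c = (0, 3, -7/15, 1)
Ac = (0, 0, 3/5, -129/25)
Σ b_i: 352970/180927·1 + 26639/361854·1 + (-23825/26804)·1 + (-32725/241236)·1 = 1 ✓
b·c: 26639/361854·3 + (-23825/26804)·(-7/15) + (-32725/241236)·1 = 1/2 ✓
b·c²: 26639/361854·9 + (-23825/26804)·49/225 + (-32725/241236)·1 = 1/3 ✓
b·Ac: (-23825/26804)·3/5 + (-32725/241236)·(-129/25) = 1/6 ✓
b·c³: 26639/361854·27 + (-23825/26804)·(-343/3375) + (-32725/241236)·1 = 3514267/1809270 ≠ 1/4 ⇒ order 3.
b·(c∘Ac): (-23825/26804)·(-7/25) + (-32725/241236)·(-129/25) = 19075/20103 ≠ 1/8
b·Ac²: (-23825/26804)·9/5 + (-32725/241236)·(-2299/125) = 539783/603090 ≠ 1/12
b·A²c: (-32725/241236)·(-27/25) = 3927/26804 ≠ 1/24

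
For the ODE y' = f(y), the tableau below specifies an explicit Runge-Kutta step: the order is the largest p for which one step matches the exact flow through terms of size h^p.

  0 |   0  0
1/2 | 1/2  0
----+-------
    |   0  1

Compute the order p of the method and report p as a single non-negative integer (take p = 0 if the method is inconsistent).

2

b = (0, 1)
c = (0, 1/2)
Σ b_i: 1·1 = 1 ✓
b·c: 1·1/2 = 1/2 ✓; 2 stages ⇒ order 2.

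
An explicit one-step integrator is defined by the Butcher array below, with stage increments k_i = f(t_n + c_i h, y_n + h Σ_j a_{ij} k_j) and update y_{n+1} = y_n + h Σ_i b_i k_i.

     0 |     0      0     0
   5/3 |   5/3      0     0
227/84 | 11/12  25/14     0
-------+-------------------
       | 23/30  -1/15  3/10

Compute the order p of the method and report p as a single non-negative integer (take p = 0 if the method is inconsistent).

b = (23/30, -1/15, 3/10)
c = (0, 5/3, 227/84)
Ac = (0, 0, 125/42)
Σ b_i: 23/30·1 + (-1/15)·1 + 3/10·1 = 1 ✓
b·c: (-1/15)·5/3 + 3/10·227/84 = 1763/2520 ≠ 1/2 ⇒ order 1.

1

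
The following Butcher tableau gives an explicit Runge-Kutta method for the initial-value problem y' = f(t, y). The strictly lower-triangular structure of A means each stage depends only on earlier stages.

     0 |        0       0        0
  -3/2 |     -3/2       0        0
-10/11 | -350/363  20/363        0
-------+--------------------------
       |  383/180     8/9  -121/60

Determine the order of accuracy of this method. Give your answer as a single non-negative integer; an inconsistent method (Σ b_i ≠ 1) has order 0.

3

b = (383/180, 8/9, -121/60)
c = (0, -3/2, -10/11)
Ac = (0, 0, -10/121)
Σ b_i: 383/180·1 + 8/9·1 + (-121/60)·1 = 1 ✓
b·c: 8/9·(-3/2) + (-121/60)·(-10/11) = 1/2 ✓
b·c²: 8/9·9/4 + (-121/60)·100/121 = 1/3 ✓
b·Ac: (-121/60)·(-10/121) = 1/6 ✓; 3 stages ⇒ order 3.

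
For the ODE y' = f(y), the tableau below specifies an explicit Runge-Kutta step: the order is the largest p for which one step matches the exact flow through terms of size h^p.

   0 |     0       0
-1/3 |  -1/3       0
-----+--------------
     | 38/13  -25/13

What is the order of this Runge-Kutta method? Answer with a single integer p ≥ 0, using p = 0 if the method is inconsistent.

b = (38/13, -25/13)
c = (0, -1/3)
Σ b_i: 38/13·1 + (-25/13)·1 = 1 ✓
b·c: (-25/13)·(-1/3) = 25/39 ≠ 1/2 ⇒ order 1.

1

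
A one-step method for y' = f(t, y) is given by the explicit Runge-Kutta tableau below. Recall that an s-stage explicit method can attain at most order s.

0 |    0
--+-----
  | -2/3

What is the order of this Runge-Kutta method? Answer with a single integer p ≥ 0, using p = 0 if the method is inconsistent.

0

b = (-2/3)
c = (0)
Σ b_i: (-2/3)·1 = -2/3 ≠ 1 ⇒ order 0.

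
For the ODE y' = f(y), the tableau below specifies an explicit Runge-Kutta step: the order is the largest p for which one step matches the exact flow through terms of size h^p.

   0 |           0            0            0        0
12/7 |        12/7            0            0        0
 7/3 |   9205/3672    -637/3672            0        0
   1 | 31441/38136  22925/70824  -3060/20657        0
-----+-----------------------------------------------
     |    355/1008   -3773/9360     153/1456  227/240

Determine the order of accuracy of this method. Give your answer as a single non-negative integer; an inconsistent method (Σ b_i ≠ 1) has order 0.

4

b = (355/1008, -3773/9360, 153/1456, 227/240)
c = (0, 12/7, 7/3, 1)
Ac = (0, 0, -91/306, 95/454)
Σ b_i: 355/1008·1 + (-3773/9360)·1 + 153/1456·1 + 227/240·1 = 1 ✓
b·c: (-3773/9360)·12/7 + 153/1456·7/3 + 227/240·1 = 1/2 ✓
b·c²: (-3773/9360)·144/49 + 153/1456·49/9 + 227/240·1 = 1/3 ✓
b·Ac: 153/1456·(-91/306) + 227/240·95/454 = 1/6 ✓
b·c³: (-3773/9360)·1728/343 + 153/1456·343/27 + 227/240·1 = 1/4 ✓
b·(c∘Ac): 153/1456·(-637/918) + 227/240·95/454 = 1/8 ✓
b·Ac²: 153/1456·(-26/51) + 227/240·230/1589 = 1/12 ✓
b·A²c: 227/240·10/227 = 1/24 ✓; 4 stages ⇒ order 4.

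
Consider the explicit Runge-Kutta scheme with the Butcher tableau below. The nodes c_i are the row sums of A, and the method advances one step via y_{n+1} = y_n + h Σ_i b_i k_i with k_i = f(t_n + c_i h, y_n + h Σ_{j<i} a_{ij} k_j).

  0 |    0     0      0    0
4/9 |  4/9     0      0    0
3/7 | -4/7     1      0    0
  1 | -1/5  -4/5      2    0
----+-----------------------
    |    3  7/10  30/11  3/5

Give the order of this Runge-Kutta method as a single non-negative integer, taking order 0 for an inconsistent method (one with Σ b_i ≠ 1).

b = (3, 7/10, 30/11, 3/5)
c = (0, 4/9, 3/7, 1)
Ac = (0, 0, 4/9, 158/315)
Σ b_i: 3·1 + 7/10·1 + 30/11·1 + 3/5·1 = 773/110 ≠ 1 ⇒ order 0.

0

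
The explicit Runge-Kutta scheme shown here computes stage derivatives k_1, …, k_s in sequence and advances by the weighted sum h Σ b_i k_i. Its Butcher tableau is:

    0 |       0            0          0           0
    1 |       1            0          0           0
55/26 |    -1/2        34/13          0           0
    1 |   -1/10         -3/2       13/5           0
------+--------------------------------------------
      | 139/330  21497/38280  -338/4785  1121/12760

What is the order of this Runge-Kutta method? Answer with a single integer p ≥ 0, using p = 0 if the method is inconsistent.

3

b = (139/330, 21497/38280, -338/4785, 1121/12760)
c = (0, 1, 55/26, 1)
Ac = (0, 0, 34/13, 4)
Σ b_i: 139/330·1 + 21497/38280·1 + (-338/4785)·1 + 1121/12760·1 = 1 ✓
b·c: 21497/38280·1 + (-338/4785)·55/26 + 1121/12760·1 = 1/2 ✓
b·c²: 21497/38280·1 + (-338/4785)·3025/676 + 1121/12760·1 = 1/3 ✓
b·Ac: (-338/4785)·34/13 + 1121/12760·4 = 1/6 ✓
b·c³: 21497/38280·1 + (-338/4785)·166375/17576 + 1121/12760·1 = -1/52 ≠ 1/4 ⇒ order 3.
b·(c∘Ac): (-338/4785)·935/169 + 1121/12760·4 = -13/330 ≠ 1/8
b·Ac²: (-338/4785)·34/13 + 1121/12760·527/52 = 4403/6240 ≠ 1/12
b·A²c: 1121/12760·34/5 = 19057/31900 ≠ 1/24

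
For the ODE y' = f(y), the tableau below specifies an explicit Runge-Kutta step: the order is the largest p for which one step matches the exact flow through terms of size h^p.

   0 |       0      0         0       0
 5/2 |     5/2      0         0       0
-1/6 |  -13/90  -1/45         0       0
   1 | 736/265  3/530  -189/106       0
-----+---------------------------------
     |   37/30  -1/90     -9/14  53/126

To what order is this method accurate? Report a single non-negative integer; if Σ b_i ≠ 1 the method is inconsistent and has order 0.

4

b = (37/30, -1/90, -9/14, 53/126)
c = (0, 5/2, -1/6, 1)
Ac = (0, 0, -1/18, 33/106)
Σ b_i: 37/30·1 + (-1/90)·1 + (-9/14)·1 + 53/126·1 = 1 ✓
b·c: (-1/90)·5/2 + (-9/14)·(-1/6) + 53/126·1 = 1/2 ✓
b·c²: (-1/90)·25/4 + (-9/14)·1/36 + 53/126·1 = 1/3 ✓
b·Ac: (-9/14)·(-1/18) + 53/126·33/106 = 1/6 ✓
b·c³: (-1/90)·125/8 + (-9/14)·(-1/216) + 53/126·1 = 1/4 ✓
b·(c∘Ac): (-9/14)·1/108 + 53/126·33/106 = 1/8 ✓
b·Ac²: (-9/14)·(-5/36) + 53/126·(-3/212) = 1/12 ✓
b·A²c: 53/126·21/212 = 1/24 ✓; 4 stages ⇒ order 4.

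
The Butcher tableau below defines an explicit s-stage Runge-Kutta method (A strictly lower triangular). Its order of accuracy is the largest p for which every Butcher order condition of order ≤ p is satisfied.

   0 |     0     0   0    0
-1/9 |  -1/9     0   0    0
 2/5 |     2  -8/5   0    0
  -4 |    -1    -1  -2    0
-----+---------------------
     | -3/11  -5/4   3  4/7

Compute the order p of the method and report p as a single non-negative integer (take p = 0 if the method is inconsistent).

0

b = (-3/11, -5/4, 3, 4/7)
c = (0, -1/9, 2/5, -4)
Ac = (0, 0, 8/45, -31/45)
Σ b_i: (-3/11)·1 + (-5/4)·1 + 3·1 + 4/7·1 = 631/308 ≠ 1 ⇒ order 0.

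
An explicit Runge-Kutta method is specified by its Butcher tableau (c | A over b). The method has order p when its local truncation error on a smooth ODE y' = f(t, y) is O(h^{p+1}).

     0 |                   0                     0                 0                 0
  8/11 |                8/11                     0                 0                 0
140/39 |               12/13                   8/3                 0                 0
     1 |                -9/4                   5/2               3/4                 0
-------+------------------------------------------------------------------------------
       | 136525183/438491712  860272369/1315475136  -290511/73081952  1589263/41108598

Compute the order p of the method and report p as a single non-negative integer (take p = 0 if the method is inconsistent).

b = (136525183/438491712, 860272369/1315475136, -290511/73081952, 1589263/41108598)
c = (0, 8/11, 140/39, 1)
Ac = (0, 0, 64/33, 645/143)
Σ b_i: 136525183/438491712·1 + 860272369/1315475136·1 + (-290511/73081952)·1 + 1589263/41108598·1 = 1 ✓
b·c: 860272369/1315475136·8/11 + (-290511/73081952)·140/39 + 1589263/41108598·1 = 1/2 ✓
b·c²: 860272369/1315475136·64/121 + (-290511/73081952)·19600/1521 + 1589263/41108598·1 = 1/3 ✓
b·Ac: (-290511/73081952)·64/33 + 1589263/41108598·645/143 = 1/6 ✓
b·c³: 860272369/1315475136·512/1331 + (-290511/73081952)·2744000/59319 + 1589263/41108598·1 = 69457269/653169946 ≠ 1/4 ⇒ order 3.
b·(c∘Ac): (-290511/73081952)·8960/1287 + 1589263/41108598·645/143 = 22112525/150731526 ≠ 1/8
b·Ac²: (-290511/73081952)·512/363 + 1589263/41108598·674020/61347 = 3695997538/8817794271 ≠ 1/12
b·A²c: 1589263/41108598·16/11 = 12714104/226097289 ≠ 1/24

3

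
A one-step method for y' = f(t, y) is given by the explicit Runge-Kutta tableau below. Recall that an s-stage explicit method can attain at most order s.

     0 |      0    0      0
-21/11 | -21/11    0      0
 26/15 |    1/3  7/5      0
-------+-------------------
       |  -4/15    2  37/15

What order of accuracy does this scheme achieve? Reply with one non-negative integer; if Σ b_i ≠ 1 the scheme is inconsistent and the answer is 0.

0

b = (-4/15, 2, 37/15)
c = (0, -21/11, 26/15)
Ac = (0, 0, -147/55)
Σ b_i: (-4/15)·1 + 2·1 + 37/15·1 = 21/5 ≠ 1 ⇒ order 0.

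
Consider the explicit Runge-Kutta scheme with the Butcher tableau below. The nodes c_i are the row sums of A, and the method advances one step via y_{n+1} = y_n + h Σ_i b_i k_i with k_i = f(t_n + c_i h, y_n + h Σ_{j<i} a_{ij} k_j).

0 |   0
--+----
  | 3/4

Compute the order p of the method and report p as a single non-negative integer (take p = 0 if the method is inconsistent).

0

b = (3/4)
c = (0)
Σ b_i: 3/4·1 = 3/4 ≠ 1 ⇒ order 0.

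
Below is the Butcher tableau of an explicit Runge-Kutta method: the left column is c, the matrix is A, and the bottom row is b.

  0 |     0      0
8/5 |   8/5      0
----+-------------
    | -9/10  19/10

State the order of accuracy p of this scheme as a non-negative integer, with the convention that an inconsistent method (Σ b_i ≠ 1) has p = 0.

b = (-9/10, 19/10)
c = (0, 8/5)
Σ b_i: (-9/10)·1 + 19/10·1 = 1 ✓
b·c: 19/10·8/5 = 76/25 ≠ 1/2 ⇒ order 1.

1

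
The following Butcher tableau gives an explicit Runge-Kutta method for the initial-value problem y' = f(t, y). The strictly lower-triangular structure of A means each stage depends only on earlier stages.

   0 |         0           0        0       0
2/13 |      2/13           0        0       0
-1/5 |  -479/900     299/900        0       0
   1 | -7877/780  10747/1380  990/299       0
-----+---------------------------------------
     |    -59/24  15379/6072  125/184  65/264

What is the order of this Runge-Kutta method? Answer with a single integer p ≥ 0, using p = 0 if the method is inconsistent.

4

b = (-59/24, 15379/6072, 125/184, 65/264)
c = (0, 2/13, -1/5, 1)
Ac = (0, 0, 23/450, 209/390)
Σ b_i: (-59/24)·1 + 15379/6072·1 + 125/184·1 + 65/264·1 = 1 ✓
b·c: 15379/6072·2/13 + 125/184·(-1/5) + 65/264·1 = 1/2 ✓
b·c²: 15379/6072·4/169 + 125/184·1/25 + 65/264·1 = 1/3 ✓
b·Ac: 125/184·23/450 + 65/264·209/390 = 1/6 ✓
b·c³: 15379/6072·8/2197 + 125/184·(-1/125) + 65/264·1 = 1/4 ✓
b·(c∘Ac): 125/184·(-23/2250) + 65/264·209/390 = 1/8 ✓
b·Ac²: 125/184·23/2925 + 65/264·803/2535 = 1/12 ✓
b·A²c: 65/264·11/65 = 1/24 ✓; 4 stages ⇒ order 4.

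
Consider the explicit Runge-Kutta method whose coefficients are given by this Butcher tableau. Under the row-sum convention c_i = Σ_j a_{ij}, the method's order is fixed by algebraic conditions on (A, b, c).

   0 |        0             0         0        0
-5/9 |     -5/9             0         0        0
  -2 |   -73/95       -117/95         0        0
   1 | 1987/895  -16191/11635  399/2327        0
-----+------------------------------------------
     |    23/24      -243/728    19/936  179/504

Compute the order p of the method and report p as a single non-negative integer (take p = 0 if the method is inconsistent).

b = (23/24, -243/728, 19/936, 179/504)
c = (0, -5/9, -2, 1)
Ac = (0, 0, 13/19, 77/179)
Σ b_i: 23/24·1 + (-243/728)·1 + 19/936·1 + 179/504·1 = 1 ✓
b·c: (-243/728)·(-5/9) + 19/936·(-2) + 179/504·1 = 1/2 ✓
b·c²: (-243/728)·25/81 + 19/936·4 + 179/504·1 = 1/3 ✓
b·Ac: 19/936·13/19 + 179/504·77/179 = 1/6 ✓
b·c³: (-243/728)·(-125/729) + 19/936·(-8) + 179/504·1 = 1/4 ✓
b·(c∘Ac): 19/936·(-26/19) + 179/504·77/179 = 1/8 ✓
b·Ac²: 19/936·(-65/171) + 179/504·413/1611 = 1/12 ✓
b·A²c: 179/504·21/179 = 1/24 ✓; 4 stages ⇒ order 4.

4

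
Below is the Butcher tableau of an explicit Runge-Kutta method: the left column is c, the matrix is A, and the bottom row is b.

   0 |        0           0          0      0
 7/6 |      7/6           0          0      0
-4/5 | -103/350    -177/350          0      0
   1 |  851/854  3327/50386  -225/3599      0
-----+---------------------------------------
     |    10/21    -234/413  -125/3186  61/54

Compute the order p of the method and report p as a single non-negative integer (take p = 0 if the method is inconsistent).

b = (10/21, -234/413, -125/3186, 61/54)
c = (0, 7/6, -4/5, 1)
Ac = (0, 0, -59/100, 31/244)
Σ b_i: 10/21·1 + (-234/413)·1 + (-125/3186)·1 + 61/54·1 = 1 ✓
b·c: (-234/413)·7/6 + (-125/3186)·(-4/5) + 61/54·1 = 1/2 ✓
b·c²: (-234/413)·49/36 + (-125/3186)·16/25 + 61/54·1 = 1/3 ✓
b·Ac: (-125/3186)·(-59/100) + 61/54·31/244 = 1/6 ✓
b·c³: (-234/413)·343/216 + (-125/3186)·(-64/125) + 61/54·1 = 1/4 ✓
b·(c∘Ac): (-125/3186)·59/125 + 61/54·31/244 = 1/8 ✓
b·Ac²: (-125/3186)·(-413/600) + 61/54·73/1464 = 1/12 ✓
b·A²c: 61/54·9/244 = 1/24 ✓; 4 stages ⇒ order 4.

4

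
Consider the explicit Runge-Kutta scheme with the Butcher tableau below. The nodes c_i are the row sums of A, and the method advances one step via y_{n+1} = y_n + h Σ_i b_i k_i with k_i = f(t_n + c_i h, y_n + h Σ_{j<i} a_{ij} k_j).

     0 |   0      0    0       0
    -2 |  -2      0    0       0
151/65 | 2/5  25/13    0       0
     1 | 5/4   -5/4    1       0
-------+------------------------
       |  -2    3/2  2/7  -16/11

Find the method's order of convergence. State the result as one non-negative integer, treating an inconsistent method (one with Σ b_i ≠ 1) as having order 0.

b = (-2, 3/2, 2/7, -16/11)
c = (0, -2, 151/65, 1)
Ac = (0, 0, -50/13, 627/130)
Σ b_i: (-2)·1 + 3/2·1 + 2/7·1 + (-16/11)·1 = -257/154 ≠ 1 ⇒ order 0.

0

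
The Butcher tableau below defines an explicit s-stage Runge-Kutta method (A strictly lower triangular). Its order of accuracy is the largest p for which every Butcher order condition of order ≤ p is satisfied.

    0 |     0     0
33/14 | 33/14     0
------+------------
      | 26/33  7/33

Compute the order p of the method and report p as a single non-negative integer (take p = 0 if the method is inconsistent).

b = (26/33, 7/33)
c = (0, 33/14)
Σ b_i: 26/33·1 + 7/33·1 = 1 ✓
b·c: 7/33·33/14 = 1/2 ✓; 2 stages ⇒ order 2.

2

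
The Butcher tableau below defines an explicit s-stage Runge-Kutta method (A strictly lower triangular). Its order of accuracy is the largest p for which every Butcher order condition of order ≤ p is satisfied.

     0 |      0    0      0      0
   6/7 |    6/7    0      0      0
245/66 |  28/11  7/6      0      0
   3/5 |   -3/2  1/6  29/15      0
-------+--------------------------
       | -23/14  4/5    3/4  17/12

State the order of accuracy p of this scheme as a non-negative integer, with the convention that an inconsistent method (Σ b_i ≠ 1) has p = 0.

0

b = (-23/14, 4/5, 3/4, 17/12)
c = (0, 6/7, 245/66, 3/5)
Ac = (0, 0, 1, 10145/1386)
Σ b_i: (-23/14)·1 + 4/5·1 + 3/4·1 + 17/12·1 = 139/105 ≠ 1 ⇒ order 0.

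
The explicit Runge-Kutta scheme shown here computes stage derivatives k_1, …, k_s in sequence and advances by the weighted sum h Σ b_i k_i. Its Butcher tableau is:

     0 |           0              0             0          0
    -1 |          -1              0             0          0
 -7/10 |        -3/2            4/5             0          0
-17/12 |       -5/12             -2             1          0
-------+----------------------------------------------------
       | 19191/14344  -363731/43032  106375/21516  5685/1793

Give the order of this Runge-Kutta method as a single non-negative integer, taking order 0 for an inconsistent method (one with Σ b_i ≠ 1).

3

b = (19191/14344, -363731/43032, 106375/21516, 5685/1793)
c = (0, -1, -7/10, -17/12)
Ac = (0, 0, -4/5, 13/10)
Σ b_i: 19191/14344·1 + (-363731/43032)·1 + 106375/21516·1 + 5685/1793·1 = 1 ✓
b·c: (-363731/43032)·(-1) + 106375/21516·(-7/10) + 5685/1793·(-17/12) = 1/2 ✓
b·c²: (-363731/43032)·1 + 106375/21516·49/100 + 5685/1793·289/144 = 1/3 ✓
b·Ac: 106375/21516·(-4/5) + 5685/1793·13/10 = 1/6 ✓
b·c³: (-363731/43032)·(-1) + 106375/21516·(-343/1000) + 5685/1793·(-4913/1728) = -2331949/1032768 ≠ 1/4 ⇒ order 3.
b·(c∘Ac): 106375/21516·14/25 + 5685/1793·(-221/120) = -132137/43032 ≠ 1/8
b·Ac²: 106375/21516·4/5 + 5685/1793·(-151/100) = -89561/107580 ≠ 1/12
b·A²c: 5685/1793·(-4/5) = -4548/1793 ≠ 1/24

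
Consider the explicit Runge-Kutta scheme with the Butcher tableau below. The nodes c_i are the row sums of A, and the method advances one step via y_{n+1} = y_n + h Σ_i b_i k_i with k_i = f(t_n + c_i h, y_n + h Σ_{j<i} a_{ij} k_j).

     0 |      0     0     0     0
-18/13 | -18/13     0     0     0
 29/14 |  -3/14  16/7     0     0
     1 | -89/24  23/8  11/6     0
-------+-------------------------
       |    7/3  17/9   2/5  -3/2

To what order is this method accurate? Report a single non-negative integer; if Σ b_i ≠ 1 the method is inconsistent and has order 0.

0

b = (7/3, 17/9, 2/5, -3/2)
c = (0, -18/13, 29/14, 1)
Ac = (0, 0, -288/91, -50/273)
Σ b_i: 7/3·1 + 17/9·1 + 2/5·1 + (-3/2)·1 = 281/90 ≠ 1 ⇒ order 0.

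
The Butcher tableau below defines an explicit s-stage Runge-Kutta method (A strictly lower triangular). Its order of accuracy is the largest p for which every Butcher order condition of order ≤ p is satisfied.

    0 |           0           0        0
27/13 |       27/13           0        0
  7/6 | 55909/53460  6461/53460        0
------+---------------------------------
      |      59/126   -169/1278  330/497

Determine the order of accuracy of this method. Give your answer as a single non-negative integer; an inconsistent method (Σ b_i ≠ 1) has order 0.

b = (59/126, -169/1278, 330/497)
c = (0, 27/13, 7/6)
Ac = (0, 0, 497/1980)
Σ b_i: 59/126·1 + (-169/1278)·1 + 330/497·1 = 1 ✓
b·c: (-169/1278)·27/13 + 330/497·7/6 = 1/2 ✓
b·c²: (-169/1278)·729/169 + 330/497·49/36 = 1/3 ✓
b·Ac: 330/497·497/1980 = 1/6 ✓; 3 stages ⇒ order 3.

3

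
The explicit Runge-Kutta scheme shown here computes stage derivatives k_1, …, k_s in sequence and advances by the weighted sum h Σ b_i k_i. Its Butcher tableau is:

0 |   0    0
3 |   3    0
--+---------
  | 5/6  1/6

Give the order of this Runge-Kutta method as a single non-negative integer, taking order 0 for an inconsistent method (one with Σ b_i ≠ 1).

b = (5/6, 1/6)
c = (0, 3)
Σ b_i: 5/6·1 + 1/6·1 = 1 ✓
b·c: 1/6·3 = 1/2 ✓; 2 stages ⇒ order 2.

2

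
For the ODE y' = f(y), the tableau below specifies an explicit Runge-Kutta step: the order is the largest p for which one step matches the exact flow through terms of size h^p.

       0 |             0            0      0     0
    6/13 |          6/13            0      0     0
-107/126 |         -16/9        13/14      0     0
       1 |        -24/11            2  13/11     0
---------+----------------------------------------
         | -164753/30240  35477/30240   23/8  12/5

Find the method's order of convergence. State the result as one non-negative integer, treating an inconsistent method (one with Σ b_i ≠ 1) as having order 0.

2

b = (-164753/30240, 35477/30240, 23/8, 12/5)
c = (0, 6/13, -107/126, 1)
Ac = (0, 0, 3/7, -1451/18018)
Σ b_i: (-164753/30240)·1 + 35477/30240·1 + 23/8·1 + 12/5·1 = 1 ✓
b·c: 35477/30240·6/13 + 23/8·(-107/126) + 12/5·1 = 1/2 ✓
b·c²: 35477/30240·36/169 + 23/8·11449/15876 + 12/5·1 = 38992627/8255520 ≠ 1/3 ⇒ order 2.
b·Ac: 23/8·3/7 + 12/5·(-1451/18018) = 17827/17160 ≠ 1/6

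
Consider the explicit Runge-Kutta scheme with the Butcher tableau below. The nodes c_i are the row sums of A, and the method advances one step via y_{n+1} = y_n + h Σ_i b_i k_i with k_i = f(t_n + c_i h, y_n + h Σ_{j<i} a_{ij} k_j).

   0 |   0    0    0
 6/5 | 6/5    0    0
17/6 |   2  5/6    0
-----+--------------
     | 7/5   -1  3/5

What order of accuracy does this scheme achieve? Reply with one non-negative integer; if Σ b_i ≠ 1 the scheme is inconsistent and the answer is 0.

b = (7/5, -1, 3/5)
c = (0, 6/5, 17/6)
Ac = (0, 0, 1)
Σ b_i: 7/5·1 + (-1)·1 + 3/5·1 = 1 ✓
b·c: (-1)·6/5 + 3/5·17/6 = 1/2 ✓
b·c²: (-1)·36/25 + 3/5·289/36 = 1013/300 ≠ 1/3 ⇒ order 2.
b·Ac: 3/5·1 = 3/5 ≠ 1/6

2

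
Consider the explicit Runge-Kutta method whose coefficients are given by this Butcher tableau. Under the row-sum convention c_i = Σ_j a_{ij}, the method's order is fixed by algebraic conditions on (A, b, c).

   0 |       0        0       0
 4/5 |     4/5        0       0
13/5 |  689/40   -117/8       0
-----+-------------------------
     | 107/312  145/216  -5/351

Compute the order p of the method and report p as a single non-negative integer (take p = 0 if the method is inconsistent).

b = (107/312, 145/216, -5/351)
c = (0, 4/5, 13/5)
Ac = (0, 0, -117/10)
Σ b_i: 107/312·1 + 145/216·1 + (-5/351)·1 = 1 ✓
b·c: 145/216·4/5 + (-5/351)·13/5 = 1/2 ✓
b·c²: 145/216·16/25 + (-5/351)·169/25 = 1/3 ✓
b·Ac: (-5/351)·(-117/10) = 1/6 ✓; 3 stages ⇒ order 3.

3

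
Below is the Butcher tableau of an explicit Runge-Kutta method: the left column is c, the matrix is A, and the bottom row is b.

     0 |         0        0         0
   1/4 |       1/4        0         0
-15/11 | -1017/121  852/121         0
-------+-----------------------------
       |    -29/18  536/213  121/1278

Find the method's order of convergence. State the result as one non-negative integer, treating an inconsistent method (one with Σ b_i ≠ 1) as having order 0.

3

b = (-29/18, 536/213, 121/1278)
c = (0, 1/4, -15/11)
Ac = (0, 0, 213/121)
Σ b_i: (-29/18)·1 + 536/213·1 + 121/1278·1 = 1 ✓
b·c: 536/213·1/4 + 121/1278·(-15/11) = 1/2 ✓
b·c²: 536/213·1/16 + 121/1278·225/121 = 1/3 ✓
b·Ac: 121/1278·213/121 = 1/6 ✓; 3 stages ⇒ order 3.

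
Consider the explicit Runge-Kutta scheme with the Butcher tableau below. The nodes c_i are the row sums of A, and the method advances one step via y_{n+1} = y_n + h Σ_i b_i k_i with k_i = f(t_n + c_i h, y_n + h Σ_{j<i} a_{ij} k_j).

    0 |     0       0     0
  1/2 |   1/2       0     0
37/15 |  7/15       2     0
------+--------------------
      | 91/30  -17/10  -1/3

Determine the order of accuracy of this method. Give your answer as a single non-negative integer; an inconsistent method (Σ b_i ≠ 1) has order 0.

b = (91/30, -17/10, -1/3)
c = (0, 1/2, 37/15)
Ac = (0, 0, 1)
Σ b_i: 91/30·1 + (-17/10)·1 + (-1/3)·1 = 1 ✓
b·c: (-17/10)·1/2 + (-1/3)·37/15 = -301/180 ≠ 1/2 ⇒ order 1.

1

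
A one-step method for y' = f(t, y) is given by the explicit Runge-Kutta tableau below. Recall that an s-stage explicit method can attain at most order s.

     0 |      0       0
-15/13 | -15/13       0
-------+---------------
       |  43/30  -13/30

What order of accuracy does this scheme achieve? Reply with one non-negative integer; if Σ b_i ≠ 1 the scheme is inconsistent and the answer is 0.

2

b = (43/30, -13/30)
c = (0, -15/13)
Σ b_i: 43/30·1 + (-13/30)·1 = 1 ✓
b·c: (-13/30)·(-15/13) = 1/2 ✓; 2 stages ⇒ order 2.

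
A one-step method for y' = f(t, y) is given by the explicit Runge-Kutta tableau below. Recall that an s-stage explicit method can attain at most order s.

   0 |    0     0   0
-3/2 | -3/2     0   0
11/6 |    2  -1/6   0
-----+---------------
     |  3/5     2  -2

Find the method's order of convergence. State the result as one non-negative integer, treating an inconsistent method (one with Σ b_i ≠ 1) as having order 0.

b = (3/5, 2, -2)
c = (0, -3/2, 11/6)
Ac = (0, 0, 1/4)
Σ b_i: 3/5·1 + 2·1 + (-2)·1 = 3/5 ≠ 1 ⇒ order 0.

0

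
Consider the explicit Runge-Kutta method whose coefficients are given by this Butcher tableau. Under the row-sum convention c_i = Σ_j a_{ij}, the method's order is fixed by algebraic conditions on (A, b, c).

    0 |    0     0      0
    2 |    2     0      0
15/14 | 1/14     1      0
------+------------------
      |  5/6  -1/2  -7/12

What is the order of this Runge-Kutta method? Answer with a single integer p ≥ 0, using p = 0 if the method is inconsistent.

b = (5/6, -1/2, -7/12)
c = (0, 2, 15/14)
Ac = (0, 0, 2)
Σ b_i: 5/6·1 + (-1/2)·1 + (-7/12)·1 = -1/4 ≠ 1 ⇒ order 0.

0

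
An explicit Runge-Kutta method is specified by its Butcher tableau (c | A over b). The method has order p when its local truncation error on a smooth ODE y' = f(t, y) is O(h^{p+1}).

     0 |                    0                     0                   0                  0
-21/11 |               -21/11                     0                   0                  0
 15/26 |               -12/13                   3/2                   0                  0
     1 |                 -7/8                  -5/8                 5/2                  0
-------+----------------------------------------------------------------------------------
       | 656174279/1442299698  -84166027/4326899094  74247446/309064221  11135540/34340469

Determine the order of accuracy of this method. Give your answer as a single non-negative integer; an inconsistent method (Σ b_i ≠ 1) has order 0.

b = (656174279/1442299698, -84166027/4326899094, 74247446/309064221, 11135540/34340469)
c = (0, -21/11, 15/26, 1)
Ac = (0, 0, -63/22, 3015/1144)
Σ b_i: 656174279/1442299698·1 + (-84166027/4326899094)·1 + 74247446/309064221·1 + 11135540/34340469·1 = 1 ✓
b·c: (-84166027/4326899094)·(-21/11) + 74247446/309064221·15/26 + 11135540/34340469·1 = 1/2 ✓
b·c²: (-84166027/4326899094)·441/121 + 74247446/309064221·225/676 + 11135540/34340469·1 = 1/3 ✓
b·Ac: 74247446/309064221·(-63/22) + 11135540/34340469·3015/1144 = 1/6 ✓
b·c³: (-84166027/4326899094)·(-9261/1331) + 74247446/309064221·3375/17576 + 11135540/34340469·1 = 9934188769/19642748268 ≠ 1/4 ⇒ order 3.
b·(c∘Ac): 74247446/309064221·(-945/572) + 11135540/34340469·3015/1144 = 5239420/11446823 ≠ 1/8
b·Ac²: 74247446/309064221·1323/242 + 11135540/34340469·(-29565/20449) = 1382383241/1636895689 ≠ 1/12
b·A²c: 11135540/34340469·(-315/44) = -292307925/125915053 ≠ 1/24

3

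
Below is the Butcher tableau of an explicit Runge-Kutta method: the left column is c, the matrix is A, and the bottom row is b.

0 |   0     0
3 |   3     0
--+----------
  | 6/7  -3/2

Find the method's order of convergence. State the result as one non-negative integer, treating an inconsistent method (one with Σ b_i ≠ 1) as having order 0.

b = (6/7, -3/2)
c = (0, 3)
Σ b_i: 6/7·1 + (-3/2)·1 = -9/14 ≠ 1 ⇒ order 0.

0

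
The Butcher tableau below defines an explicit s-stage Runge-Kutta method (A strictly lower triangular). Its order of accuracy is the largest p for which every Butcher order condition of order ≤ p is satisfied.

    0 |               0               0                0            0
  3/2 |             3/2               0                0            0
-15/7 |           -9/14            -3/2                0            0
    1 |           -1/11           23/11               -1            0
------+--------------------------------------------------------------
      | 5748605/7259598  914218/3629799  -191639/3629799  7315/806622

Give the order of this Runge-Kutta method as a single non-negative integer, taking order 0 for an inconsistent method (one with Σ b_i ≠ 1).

3

b = (5748605/7259598, 914218/3629799, -191639/3629799, 7315/806622)
c = (0, 3/2, -15/7, 1)
Ac = (0, 0, -9/4, 813/154)
Σ b_i: 5748605/7259598·1 + 914218/3629799·1 + (-191639/3629799)·1 + 7315/806622·1 = 1 ✓
b·c: 914218/3629799·3/2 + (-191639/3629799)·(-15/7) + 7315/806622·1 = 1/2 ✓
b·c²: 914218/3629799·9/4 + (-191639/3629799)·225/49 + 7315/806622·1 = 1/3 ✓
b·Ac: (-191639/3629799)·(-9/4) + 7315/806622·813/154 = 1/6 ✓
b·c³: 914218/3629799·27/8 + (-191639/3629799)·(-3375/343) + 7315/806622·1 = 15568199/11292708 ≠ 1/4 ⇒ order 3.
b·(c∘Ac): (-191639/3629799)·135/28 + 7315/806622·813/154 = -27785/134437 ≠ 1/8
b·Ac²: (-191639/3629799)·(-27/8) + 7315/806622·243/2156 = 168646/941059 ≠ 1/12
b·A²c: 7315/806622·9/4 = 21945/1075496 ≠ 1/24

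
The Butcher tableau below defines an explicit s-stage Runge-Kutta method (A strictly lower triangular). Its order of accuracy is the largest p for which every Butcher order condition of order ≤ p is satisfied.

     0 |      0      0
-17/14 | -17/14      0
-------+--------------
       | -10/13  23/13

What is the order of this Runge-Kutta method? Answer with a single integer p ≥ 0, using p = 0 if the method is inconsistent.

1

b = (-10/13, 23/13)
c = (0, -17/14)
Σ b_i: (-10/13)·1 + 23/13·1 = 1 ✓
b·c: 23/13·(-17/14) = -391/182 ≠ 1/2 ⇒ order 1.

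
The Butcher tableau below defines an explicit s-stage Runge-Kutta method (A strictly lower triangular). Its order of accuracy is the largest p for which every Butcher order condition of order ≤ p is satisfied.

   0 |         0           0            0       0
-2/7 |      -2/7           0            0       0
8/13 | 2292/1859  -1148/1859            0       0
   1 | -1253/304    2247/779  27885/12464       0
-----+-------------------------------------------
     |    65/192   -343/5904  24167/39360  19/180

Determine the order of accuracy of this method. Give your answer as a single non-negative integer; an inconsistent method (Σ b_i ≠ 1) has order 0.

b = (65/192, -343/5904, 24167/39360, 19/180)
c = (0, -2/7, 8/13, 1)
Ac = (0, 0, 328/1859, 21/38)
Σ b_i: 65/192·1 + (-343/5904)·1 + 24167/39360·1 + 19/180·1 = 1 ✓
b·c: (-343/5904)·(-2/7) + 24167/39360·8/13 + 19/180·1 = 1/2 ✓
b·c²: (-343/5904)·4/49 + 24167/39360·64/169 + 19/180·1 = 1/3 ✓
b·Ac: 24167/39360·328/1859 + 19/180·21/38 = 1/6 ✓
b·c³: (-343/5904)·(-8/343) + 24167/39360·512/2197 + 19/180·1 = 1/4 ✓
b·(c∘Ac): 24167/39360·2624/24167 + 19/180·21/38 = 1/8 ✓
b·Ac²: 24167/39360·(-656/13013) + 19/180·144/133 = 1/12 ✓
b·A²c: 19/180·15/38 = 1/24 ✓; 4 stages ⇒ order 4.

4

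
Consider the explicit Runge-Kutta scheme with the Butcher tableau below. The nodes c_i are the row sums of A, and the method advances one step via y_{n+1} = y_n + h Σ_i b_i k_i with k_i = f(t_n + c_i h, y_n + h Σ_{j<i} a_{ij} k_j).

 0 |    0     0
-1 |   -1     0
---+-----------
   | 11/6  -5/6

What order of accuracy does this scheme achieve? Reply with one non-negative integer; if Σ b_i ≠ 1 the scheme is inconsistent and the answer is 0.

1

b = (11/6, -5/6)
c = (0, -1)
Σ b_i: 11/6·1 + (-5/6)·1 = 1 ✓
b·c: (-5/6)·(-1) = 5/6 ≠ 1/2 ⇒ order 1.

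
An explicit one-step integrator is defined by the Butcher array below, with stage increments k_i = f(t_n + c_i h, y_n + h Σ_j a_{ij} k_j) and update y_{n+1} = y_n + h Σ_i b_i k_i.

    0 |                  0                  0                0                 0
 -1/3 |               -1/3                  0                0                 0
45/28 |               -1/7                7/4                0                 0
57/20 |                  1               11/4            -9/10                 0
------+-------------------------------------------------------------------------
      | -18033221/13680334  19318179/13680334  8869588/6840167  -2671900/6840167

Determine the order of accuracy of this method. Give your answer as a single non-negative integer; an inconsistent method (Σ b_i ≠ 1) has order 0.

b = (-18033221/13680334, 19318179/13680334, 8869588/6840167, -2671900/6840167)
c = (0, -1/3, 45/28, 57/20)
Ac = (0, 0, -7/12, -397/168)
Σ b_i: (-18033221/13680334)·1 + 19318179/13680334·1 + 8869588/6840167·1 + (-2671900/6840167)·1 = 1 ✓
b·c: 19318179/13680334·(-1/3) + 8869588/6840167·45/28 + (-2671900/6840167)·57/20 = 1/2 ✓
b·c²: 19318179/13680334·1/9 + 8869588/6840167·2025/784 + (-2671900/6840167)·3249/400 = 1/3 ✓
b·Ac: 8869588/6840167·(-7/12) + (-2671900/6840167)·(-397/168) = 1/6 ✓
b·c³: 19318179/13680334·(-1/27) + 8869588/6840167·91125/21952 + (-2671900/6840167)·185193/8000 = -31993067059/8618610420 ≠ 1/4 ⇒ order 3.
b·(c∘Ac): 8869588/6840167·(-15/16) + (-2671900/6840167)·(-7543/1120) = 77436245/54721336 ≠ 1/8
b·Ac²: 8869588/6840167·7/36 + (-2671900/6840167)·(-28493/14112) = 3588164149/3447444168 ≠ 1/12
b·A²c: (-2671900/6840167)·21/40 = -2805495/13680334 ≠ 1/24

3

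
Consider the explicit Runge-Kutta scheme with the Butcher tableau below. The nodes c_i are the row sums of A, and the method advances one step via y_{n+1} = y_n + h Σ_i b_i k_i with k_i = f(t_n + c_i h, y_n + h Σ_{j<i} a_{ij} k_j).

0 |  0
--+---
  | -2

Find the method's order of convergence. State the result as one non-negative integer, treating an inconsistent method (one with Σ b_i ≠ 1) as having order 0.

0

b = (-2)
c = (0)
Σ b_i: (-2)·1 = -2 ≠ 1 ⇒ order 0.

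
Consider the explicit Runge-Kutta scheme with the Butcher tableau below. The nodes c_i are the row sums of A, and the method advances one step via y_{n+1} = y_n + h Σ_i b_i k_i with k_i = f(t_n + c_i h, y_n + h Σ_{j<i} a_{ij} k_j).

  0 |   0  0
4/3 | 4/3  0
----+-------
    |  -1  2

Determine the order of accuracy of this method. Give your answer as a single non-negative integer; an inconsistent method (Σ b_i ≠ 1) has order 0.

1

b = (-1, 2)
c = (0, 4/3)
Σ b_i: (-1)·1 + 2·1 = 1 ✓
b·c: 2·4/3 = 8/3 ≠ 1/2 ⇒ order 1.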